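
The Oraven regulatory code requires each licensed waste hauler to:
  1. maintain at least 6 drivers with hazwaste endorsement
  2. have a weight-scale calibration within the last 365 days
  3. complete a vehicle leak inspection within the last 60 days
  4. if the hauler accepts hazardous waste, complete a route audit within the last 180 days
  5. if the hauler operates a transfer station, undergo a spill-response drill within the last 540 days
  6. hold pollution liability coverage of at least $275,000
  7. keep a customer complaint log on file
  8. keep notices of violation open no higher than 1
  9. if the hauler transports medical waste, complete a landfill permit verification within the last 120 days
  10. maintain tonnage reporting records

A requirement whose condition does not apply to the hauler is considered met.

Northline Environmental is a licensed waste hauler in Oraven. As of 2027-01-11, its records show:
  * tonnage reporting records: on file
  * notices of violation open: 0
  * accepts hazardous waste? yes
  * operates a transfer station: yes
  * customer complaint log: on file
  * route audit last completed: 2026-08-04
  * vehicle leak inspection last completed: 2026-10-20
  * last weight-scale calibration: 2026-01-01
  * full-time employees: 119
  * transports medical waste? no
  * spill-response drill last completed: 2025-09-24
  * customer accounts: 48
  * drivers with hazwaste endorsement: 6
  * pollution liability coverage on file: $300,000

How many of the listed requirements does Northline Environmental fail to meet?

2

1. drivers with hazwaste endorsement 6 ≥ 6 → met
2. weight-scale calibration 375 days ago vs limit 365 → not met
3. vehicle leak inspection 83 days ago vs limit 60 → not met
4. condition 'accepts hazardous waste' holds; route audit 160 days ago vs limit 180 → met
5. condition 'operates a transfer station' holds; spill-response drill 474 days ago vs limit 540 → met
6. pollution liability coverage $300,000 ≥ $275,000 → met
7. customer complaint log present → met
8. notices of violation open 0 ≤ 1 → met
9. condition 'transports medical waste' does not hold → requirement n/a → met
10. tonnage reporting records present → met
Not met: 2 of 10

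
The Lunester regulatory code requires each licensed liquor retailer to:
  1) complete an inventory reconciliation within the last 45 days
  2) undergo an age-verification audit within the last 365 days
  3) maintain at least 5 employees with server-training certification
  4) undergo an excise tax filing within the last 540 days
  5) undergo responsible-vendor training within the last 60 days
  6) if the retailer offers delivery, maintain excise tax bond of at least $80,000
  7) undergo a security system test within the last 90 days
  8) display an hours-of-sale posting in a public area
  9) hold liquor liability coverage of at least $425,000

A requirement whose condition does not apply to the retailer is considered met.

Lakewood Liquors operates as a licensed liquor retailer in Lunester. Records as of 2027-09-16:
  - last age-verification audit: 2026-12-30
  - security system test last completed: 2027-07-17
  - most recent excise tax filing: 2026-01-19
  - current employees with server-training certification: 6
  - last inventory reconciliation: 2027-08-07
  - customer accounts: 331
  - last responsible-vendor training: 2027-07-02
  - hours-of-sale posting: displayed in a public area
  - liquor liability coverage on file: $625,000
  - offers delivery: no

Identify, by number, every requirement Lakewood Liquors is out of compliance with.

1. inventory reconciliation 40 days ago vs limit 45 → met
2. age-verification audit 260 days ago vs limit 365 → met
3. employees with server-training certification 6 ≥ 5 → met
4. excise tax filing 605 days ago vs limit 540 → not met
5. responsible-vendor training 76 days ago vs limit 60 → not met
6. condition 'offers delivery' does not hold → requirement n/a → met
7. security system test 61 days ago vs limit 90 → met
8. hours-of-sale posting present → met
9. liquor liability coverage $625,000 ≥ $425,000 → met
Not met: 4, 5

4, 5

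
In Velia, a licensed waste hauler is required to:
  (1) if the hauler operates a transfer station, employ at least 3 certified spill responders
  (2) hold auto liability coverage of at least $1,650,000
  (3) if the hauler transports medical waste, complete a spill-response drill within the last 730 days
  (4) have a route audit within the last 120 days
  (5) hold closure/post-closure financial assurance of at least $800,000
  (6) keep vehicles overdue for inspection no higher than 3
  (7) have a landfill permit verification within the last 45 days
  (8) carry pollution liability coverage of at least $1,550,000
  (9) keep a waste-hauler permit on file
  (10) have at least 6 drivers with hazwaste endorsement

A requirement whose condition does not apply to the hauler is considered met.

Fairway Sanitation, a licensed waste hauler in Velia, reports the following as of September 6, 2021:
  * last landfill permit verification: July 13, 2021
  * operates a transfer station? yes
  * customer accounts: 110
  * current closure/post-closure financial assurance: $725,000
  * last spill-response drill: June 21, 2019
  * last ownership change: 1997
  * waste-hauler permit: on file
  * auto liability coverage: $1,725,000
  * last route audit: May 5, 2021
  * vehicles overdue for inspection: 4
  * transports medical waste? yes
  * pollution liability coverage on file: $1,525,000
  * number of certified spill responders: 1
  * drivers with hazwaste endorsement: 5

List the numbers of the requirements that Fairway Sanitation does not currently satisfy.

1. condition 'operates a transfer station' holds; certified spill responders 1 < 3 → not met
2. auto liability coverage $1,725,000 ≥ $1,650,000 → met
3. condition 'transports medical waste' holds; spill-response drill 808 days ago vs limit 730 → not met
4. route audit 124 days ago vs limit 120 → not met
5. closure/post-closure financial assurance $725,000 < $800,000 → not met
6. vehicles overdue for inspection 4 > 3 → not met
7. landfill permit verification 55 days ago vs limit 45 → not met
8. pollution liability coverage $1,525,000 < $1,550,000 → not met
9. waste-hauler permit present → met
10. drivers with hazwaste endorsement 5 < 6 → not met
Not met: 1, 3, 4, 5, 6, 7, 8, 10

1, 3, 4, 5, 6, 7, 8, 10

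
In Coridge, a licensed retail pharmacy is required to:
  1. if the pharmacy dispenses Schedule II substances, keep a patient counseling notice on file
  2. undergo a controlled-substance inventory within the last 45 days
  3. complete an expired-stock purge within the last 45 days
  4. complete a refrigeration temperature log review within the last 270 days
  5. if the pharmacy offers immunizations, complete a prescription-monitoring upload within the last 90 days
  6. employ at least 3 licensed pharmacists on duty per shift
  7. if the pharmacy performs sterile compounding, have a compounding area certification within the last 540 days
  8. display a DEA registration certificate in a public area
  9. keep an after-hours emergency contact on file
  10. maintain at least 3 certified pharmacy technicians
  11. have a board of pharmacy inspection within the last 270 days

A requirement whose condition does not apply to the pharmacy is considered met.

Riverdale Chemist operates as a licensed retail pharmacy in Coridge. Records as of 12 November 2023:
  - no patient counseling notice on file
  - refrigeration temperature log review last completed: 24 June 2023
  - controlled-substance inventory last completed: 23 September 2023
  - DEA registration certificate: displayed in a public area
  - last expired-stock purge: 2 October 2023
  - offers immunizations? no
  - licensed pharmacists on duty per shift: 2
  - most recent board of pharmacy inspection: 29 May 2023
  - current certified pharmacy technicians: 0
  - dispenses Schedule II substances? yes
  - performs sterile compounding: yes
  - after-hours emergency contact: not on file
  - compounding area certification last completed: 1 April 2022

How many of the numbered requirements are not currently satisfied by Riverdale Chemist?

1. condition 'dispenses Schedule II substances' holds; patient counseling notice absent → not met
2. controlled-substance inventory 50 days ago vs limit 45 → not met
3. expired-stock purge 41 days ago vs limit 45 → met
4. refrigeration temperature log review 141 days ago vs limit 270 → met
5. condition 'offers immunizations' does not hold → requirement n/a → met
6. licensed pharmacists on duty per shift 2 < 3 → not met
7. condition 'performs sterile compounding' holds; compounding area certification 590 days ago vs limit 540 → not met
8. DEA registration certificate present → met
9. after-hours emergency contact absent → not met
10. certified pharmacy technicians 0 < 3 → not met
11. board of pharmacy inspection 167 days ago vs limit 270 → met
Not met: 6 of 11

6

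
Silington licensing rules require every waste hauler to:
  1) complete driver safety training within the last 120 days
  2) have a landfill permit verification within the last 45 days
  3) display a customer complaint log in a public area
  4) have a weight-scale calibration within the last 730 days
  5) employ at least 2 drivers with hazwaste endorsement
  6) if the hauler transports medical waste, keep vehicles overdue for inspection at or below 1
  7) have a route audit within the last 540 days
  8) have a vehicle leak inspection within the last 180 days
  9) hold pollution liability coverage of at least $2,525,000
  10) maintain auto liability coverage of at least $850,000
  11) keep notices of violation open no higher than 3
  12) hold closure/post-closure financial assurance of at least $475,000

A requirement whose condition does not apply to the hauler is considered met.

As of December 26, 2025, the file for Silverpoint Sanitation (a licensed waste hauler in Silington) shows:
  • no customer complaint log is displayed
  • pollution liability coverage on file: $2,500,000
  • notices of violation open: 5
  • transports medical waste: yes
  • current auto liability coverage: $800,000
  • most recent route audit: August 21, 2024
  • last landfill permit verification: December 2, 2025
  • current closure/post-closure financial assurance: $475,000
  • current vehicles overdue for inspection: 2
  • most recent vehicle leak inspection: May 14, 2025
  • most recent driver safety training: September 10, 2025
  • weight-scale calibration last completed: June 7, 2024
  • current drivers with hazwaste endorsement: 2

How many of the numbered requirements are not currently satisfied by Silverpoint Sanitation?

6

1. driver safety training 107 days ago vs limit 120 → met
2. landfill permit verification 24 days ago vs limit 45 → met
3. customer complaint log absent → not met
4. weight-scale calibration 567 days ago vs limit 730 → met
5. drivers with hazwaste endorsement 2 ≥ 2 → met
6. condition 'transports medical waste' holds; vehicles overdue for inspection 2 > 1 → not met
7. route audit 492 days ago vs limit 540 → met
8. vehicle leak inspection 226 days ago vs limit 180 → not met
9. pollution liability coverage $2,500,000 < $2,525,000 → not met
10. auto liability coverage $800,000 < $850,000 → not met
11. notices of violation open 5 > 3 → not met
12. closure/post-closure financial assurance $475,000 ≥ $475,000 → met
Not met: 6 of 12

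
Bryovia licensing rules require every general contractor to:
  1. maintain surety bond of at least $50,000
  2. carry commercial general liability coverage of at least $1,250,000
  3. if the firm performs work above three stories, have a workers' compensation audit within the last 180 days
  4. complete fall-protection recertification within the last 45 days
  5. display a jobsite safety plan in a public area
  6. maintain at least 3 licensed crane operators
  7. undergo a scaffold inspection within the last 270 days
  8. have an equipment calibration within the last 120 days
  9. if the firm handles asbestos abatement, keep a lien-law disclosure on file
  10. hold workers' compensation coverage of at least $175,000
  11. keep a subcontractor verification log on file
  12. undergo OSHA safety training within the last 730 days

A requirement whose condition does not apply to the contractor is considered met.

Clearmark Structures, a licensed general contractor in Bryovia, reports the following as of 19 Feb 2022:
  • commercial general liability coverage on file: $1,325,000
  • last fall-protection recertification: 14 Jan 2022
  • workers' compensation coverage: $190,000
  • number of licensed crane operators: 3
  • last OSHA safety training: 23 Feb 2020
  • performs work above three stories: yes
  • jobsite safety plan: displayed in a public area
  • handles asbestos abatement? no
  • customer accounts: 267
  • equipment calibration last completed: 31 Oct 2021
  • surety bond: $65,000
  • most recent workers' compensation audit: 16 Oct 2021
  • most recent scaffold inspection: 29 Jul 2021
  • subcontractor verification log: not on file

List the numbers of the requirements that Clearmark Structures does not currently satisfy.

11

1. surety bond $65,000 ≥ $50,000 → met
2. commercial general liability coverage $1,325,000 ≥ $1,250,000 → met
3. condition 'performs work above three stories' holds; workers' compensation audit 126 days ago vs limit 180 → met
4. fall-protection recertification 36 days ago vs limit 45 → met
5. jobsite safety plan present → met
6. licensed crane operators 3 ≥ 3 → met
7. scaffold inspection 205 days ago vs limit 270 → met
8. equipment calibration 111 days ago vs limit 120 → met
9. condition 'handles asbestos abatement' does not hold → requirement n/a → met
10. workers' compensation coverage $190,000 ≥ $175,000 → met
11. subcontractor verification log absent → not met
12. OSHA safety training 727 days ago vs limit 730 → met
Not met: 11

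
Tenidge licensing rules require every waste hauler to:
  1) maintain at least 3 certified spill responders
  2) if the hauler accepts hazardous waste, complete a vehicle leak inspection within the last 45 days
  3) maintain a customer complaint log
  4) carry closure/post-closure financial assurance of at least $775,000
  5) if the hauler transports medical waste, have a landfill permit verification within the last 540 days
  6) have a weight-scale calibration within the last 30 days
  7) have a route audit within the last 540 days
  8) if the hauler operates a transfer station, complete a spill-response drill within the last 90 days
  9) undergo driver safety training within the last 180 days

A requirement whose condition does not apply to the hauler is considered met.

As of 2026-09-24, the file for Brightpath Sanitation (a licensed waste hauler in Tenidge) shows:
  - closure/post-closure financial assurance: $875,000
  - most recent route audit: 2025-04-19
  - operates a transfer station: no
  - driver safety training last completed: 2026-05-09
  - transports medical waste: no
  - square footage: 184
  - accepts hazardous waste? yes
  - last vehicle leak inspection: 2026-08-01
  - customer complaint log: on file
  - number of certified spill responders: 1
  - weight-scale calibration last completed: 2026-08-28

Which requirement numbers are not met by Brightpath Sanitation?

1, 2

1. certified spill responders 1 < 3 → not met
2. condition 'accepts hazardous waste' holds; vehicle leak inspection 54 days ago vs limit 45 → not met
3. customer complaint log present → met
4. closure/post-closure financial assurance $875,000 ≥ $775,000 → met
5. condition 'transports medical waste' does not hold → requirement n/a → met
6. weight-scale calibration 27 days ago vs limit 30 → met
7. route audit 523 days ago vs limit 540 → met
8. condition 'operates a transfer station' does not hold → requirement n/a → met
9. driver safety training 138 days ago vs limit 180 → met
Not met: 1, 2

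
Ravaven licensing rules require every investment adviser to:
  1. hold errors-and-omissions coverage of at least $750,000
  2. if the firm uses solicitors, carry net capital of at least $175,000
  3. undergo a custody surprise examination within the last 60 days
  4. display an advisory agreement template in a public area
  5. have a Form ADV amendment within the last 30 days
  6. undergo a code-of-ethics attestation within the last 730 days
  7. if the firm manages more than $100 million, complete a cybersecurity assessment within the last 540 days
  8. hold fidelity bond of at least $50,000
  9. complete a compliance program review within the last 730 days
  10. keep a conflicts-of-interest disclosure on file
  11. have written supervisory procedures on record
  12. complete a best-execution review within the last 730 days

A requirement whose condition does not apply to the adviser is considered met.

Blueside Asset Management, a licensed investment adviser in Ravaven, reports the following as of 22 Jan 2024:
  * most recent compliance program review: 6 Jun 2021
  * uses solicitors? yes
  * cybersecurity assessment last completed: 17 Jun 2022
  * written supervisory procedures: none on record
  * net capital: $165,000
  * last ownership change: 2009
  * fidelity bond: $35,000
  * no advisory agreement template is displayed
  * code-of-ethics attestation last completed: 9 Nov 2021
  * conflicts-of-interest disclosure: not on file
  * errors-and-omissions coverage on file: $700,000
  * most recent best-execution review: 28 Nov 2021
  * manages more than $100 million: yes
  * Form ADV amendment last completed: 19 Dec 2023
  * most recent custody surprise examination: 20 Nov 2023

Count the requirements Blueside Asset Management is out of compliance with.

1. errors-and-omissions coverage $700,000 < $750,000 → not met
2. condition 'uses solicitors' holds; net capital $165,000 < $175,000 → not met
3. custody surprise examination 63 days ago vs limit 60 → not met
4. advisory agreement template absent → not met
5. Form ADV amendment 34 days ago vs limit 30 → not met
6. code-of-ethics attestation 804 days ago vs limit 730 → not met
7. condition 'manages more than $100 million' holds; cybersecurity assessment 584 days ago vs limit 540 → not met
8. fidelity bond $35,000 < $50,000 → not met
9. compliance program review 960 days ago vs limit 730 → not met
10. conflicts-of-interest disclosure absent → not met
11. written supervisory procedures absent → not met
12. best-execution review 785 days ago vs limit 730 → not met
Not met: 12 of 12

12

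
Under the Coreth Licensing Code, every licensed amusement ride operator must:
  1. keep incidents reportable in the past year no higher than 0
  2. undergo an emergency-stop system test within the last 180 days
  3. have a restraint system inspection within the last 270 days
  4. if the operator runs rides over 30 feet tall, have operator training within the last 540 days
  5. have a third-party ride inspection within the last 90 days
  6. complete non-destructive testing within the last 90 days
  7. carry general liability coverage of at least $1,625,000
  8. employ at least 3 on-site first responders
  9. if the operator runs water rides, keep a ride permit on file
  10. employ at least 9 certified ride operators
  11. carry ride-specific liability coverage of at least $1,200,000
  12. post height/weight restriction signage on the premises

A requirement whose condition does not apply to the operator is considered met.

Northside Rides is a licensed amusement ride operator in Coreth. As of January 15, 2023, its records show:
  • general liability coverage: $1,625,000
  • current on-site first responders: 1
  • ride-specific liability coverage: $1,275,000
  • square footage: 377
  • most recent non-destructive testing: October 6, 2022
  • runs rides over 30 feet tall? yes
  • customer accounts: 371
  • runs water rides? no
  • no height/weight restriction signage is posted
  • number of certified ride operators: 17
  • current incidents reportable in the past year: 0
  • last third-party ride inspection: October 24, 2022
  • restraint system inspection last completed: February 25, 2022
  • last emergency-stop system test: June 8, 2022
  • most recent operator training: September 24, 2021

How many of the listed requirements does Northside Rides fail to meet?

5

1. incidents reportable in the past year 0 ≤ 0 → met
2. emergency-stop system test 221 days ago vs limit 180 → not met
3. restraint system inspection 324 days ago vs limit 270 → not met
4. condition 'runs rides over 30 feet tall' holds; operator training 478 days ago vs limit 540 → met
5. third-party ride inspection 83 days ago vs limit 90 → met
6. non-destructive testing 101 days ago vs limit 90 → not met
7. general liability coverage $1,625,000 ≥ $1,625,000 → met
8. on-site first responders 1 < 3 → not met
9. condition 'runs water rides' does not hold → requirement n/a → met
10. certified ride operators 17 ≥ 9 → met
11. ride-specific liability coverage $1,275,000 ≥ $1,200,000 → met
12. height/weight restriction signage absent → not met
Not met: 5 of 12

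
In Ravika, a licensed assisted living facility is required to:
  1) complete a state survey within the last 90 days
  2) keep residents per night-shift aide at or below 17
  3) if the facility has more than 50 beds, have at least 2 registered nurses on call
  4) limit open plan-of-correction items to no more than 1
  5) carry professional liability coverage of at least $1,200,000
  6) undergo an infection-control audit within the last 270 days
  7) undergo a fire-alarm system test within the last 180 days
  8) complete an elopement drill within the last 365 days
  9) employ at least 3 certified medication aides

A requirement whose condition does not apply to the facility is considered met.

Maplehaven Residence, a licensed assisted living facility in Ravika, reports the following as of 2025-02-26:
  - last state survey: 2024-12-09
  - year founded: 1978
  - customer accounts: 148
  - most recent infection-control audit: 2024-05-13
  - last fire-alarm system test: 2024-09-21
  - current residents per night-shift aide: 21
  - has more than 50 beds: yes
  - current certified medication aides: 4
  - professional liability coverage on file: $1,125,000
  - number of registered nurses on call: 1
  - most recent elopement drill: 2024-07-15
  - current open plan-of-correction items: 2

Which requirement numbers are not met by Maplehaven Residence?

2, 3, 4, 5, 6

1. state survey 79 days ago vs limit 90 → met
2. residents per night-shift aide 21 > 17 → not met
3. condition 'has more than 50 beds' holds; registered nurses on call 1 < 2 → not met
4. open plan-of-correction items 2 > 1 → not met
5. professional liability coverage $1,125,000 < $1,200,000 → not met
6. infection-control audit 289 days ago vs limit 270 → not met
7. fire-alarm system test 158 days ago vs limit 180 → met
8. elopement drill 226 days ago vs limit 365 → met
9. certified medication aides 4 ≥ 3 → met
Not met: 2, 3, 4, 5, 6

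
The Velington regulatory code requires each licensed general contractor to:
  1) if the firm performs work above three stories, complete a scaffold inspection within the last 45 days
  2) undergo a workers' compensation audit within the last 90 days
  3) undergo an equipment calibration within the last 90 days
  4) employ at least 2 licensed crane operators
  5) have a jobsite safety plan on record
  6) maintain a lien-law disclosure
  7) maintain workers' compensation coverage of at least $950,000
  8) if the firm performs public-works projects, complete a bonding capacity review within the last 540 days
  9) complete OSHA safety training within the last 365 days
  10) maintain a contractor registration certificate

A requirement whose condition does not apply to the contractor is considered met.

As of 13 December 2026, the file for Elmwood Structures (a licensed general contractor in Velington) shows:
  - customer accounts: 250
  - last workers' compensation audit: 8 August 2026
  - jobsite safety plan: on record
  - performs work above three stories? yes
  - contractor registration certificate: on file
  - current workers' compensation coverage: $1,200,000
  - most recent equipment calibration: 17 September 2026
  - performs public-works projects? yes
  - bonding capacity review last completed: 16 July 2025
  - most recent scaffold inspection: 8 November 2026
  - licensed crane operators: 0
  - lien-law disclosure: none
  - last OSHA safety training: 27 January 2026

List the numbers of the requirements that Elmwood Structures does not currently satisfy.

2, 4, 6

1. condition 'performs work above three stories' holds; scaffold inspection 35 days ago vs limit 45 → met
2. workers' compensation audit 127 days ago vs limit 90 → not met
3. equipment calibration 87 days ago vs limit 90 → met
4. licensed crane operators 0 < 2 → not met
5. jobsite safety plan present → met
6. lien-law disclosure absent → not met
7. workers' compensation coverage $1,200,000 ≥ $950,000 → met
8. condition 'performs public-works projects' holds; bonding capacity review 515 days ago vs limit 540 → met
9. OSHA safety training 320 days ago vs limit 365 → met
10. contractor registration certificate present → met
Not met: 2, 4, 6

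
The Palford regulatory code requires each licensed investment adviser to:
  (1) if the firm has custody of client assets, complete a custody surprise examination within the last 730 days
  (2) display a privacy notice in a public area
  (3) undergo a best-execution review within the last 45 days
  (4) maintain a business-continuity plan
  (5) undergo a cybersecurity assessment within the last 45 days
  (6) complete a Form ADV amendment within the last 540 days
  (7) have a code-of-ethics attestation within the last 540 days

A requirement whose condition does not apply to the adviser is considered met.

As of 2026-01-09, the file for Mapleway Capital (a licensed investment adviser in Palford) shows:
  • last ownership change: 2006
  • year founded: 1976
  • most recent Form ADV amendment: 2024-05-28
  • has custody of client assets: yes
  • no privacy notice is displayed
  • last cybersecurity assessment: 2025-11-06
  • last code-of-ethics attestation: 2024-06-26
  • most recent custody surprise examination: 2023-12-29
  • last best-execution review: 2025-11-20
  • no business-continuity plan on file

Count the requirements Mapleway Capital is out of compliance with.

7

1. condition 'has custody of client assets' holds; custody surprise examination 742 days ago vs limit 730 → not met
2. privacy notice absent → not met
3. best-execution review 50 days ago vs limit 45 → not met
4. business-continuity plan absent → not met
5. cybersecurity assessment 64 days ago vs limit 45 → not met
6. Form ADV amendment 591 days ago vs limit 540 → not met
7. code-of-ethics attestation 562 days ago vs limit 540 → not met
Not met: 7 of 7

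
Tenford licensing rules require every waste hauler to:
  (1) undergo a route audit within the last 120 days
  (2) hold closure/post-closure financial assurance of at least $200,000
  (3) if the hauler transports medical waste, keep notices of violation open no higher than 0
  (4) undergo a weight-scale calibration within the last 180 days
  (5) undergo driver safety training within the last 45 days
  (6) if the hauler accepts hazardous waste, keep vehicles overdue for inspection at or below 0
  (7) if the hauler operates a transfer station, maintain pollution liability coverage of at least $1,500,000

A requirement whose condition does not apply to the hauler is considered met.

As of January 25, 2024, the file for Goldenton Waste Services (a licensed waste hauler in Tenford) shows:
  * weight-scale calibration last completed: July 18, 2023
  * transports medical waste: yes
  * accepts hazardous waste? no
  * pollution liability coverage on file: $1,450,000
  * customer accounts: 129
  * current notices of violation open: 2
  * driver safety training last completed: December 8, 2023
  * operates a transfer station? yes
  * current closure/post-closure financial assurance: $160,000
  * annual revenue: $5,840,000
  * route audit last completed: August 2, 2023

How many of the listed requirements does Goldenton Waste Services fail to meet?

6

1. route audit 176 days ago vs limit 120 → not met
2. closure/post-closure financial assurance $160,000 < $200,000 → not met
3. condition 'transports medical waste' holds; notices of violation open 2 > 0 → not met
4. weight-scale calibration 191 days ago vs limit 180 → not met
5. driver safety training 48 days ago vs limit 45 → not met
6. condition 'accepts hazardous waste' does not hold → requirement n/a → met
7. condition 'operates a transfer station' holds; pollution liability coverage $1,450,000 < $1,500,000 → not met
Not met: 6 of 7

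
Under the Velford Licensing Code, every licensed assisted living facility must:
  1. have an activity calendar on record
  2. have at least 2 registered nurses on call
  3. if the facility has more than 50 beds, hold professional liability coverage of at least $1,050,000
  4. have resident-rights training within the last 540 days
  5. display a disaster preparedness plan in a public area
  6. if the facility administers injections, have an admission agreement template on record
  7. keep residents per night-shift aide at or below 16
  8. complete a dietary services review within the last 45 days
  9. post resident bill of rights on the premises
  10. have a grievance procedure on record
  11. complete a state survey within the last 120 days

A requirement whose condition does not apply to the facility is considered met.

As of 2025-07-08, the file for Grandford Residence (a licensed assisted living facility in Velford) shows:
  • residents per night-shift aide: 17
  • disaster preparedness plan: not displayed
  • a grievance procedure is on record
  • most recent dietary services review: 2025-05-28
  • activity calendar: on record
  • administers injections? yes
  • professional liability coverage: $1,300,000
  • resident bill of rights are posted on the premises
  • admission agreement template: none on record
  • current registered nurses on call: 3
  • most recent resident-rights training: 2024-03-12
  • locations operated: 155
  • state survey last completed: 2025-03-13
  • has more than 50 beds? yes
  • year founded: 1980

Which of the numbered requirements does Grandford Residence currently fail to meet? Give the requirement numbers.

5, 6, 7

1. activity calendar present → met
2. registered nurses on call 3 ≥ 2 → met
3. condition 'has more than 50 beds' holds; professional liability coverage $1,300,000 ≥ $1,050,000 → met
4. resident-rights training 483 days ago vs limit 540 → met
5. disaster preparedness plan absent → not met
6. condition 'administers injections' holds; admission agreement template absent → not met
7. residents per night-shift aide 17 > 16 → not met
8. dietary services review 41 days ago vs limit 45 → met
9. resident bill of rights present → met
10. grievance procedure present → met
11. state survey 117 days ago vs limit 120 → met
Not met: 5, 6, 7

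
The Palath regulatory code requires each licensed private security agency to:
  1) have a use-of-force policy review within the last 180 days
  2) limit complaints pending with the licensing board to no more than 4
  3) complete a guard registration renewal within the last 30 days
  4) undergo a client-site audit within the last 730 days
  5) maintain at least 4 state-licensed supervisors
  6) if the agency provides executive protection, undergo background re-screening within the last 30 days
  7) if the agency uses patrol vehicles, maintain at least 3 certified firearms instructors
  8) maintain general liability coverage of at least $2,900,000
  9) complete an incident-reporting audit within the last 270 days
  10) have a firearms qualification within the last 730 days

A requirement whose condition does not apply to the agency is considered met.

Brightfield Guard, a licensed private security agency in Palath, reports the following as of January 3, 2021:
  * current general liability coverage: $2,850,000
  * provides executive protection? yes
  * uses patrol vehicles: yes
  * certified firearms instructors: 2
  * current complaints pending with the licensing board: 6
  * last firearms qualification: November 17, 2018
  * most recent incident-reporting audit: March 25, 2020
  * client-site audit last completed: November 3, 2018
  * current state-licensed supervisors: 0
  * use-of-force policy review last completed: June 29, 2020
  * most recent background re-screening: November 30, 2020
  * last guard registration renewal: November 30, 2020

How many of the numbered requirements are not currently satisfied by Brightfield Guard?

10

1. use-of-force policy review 188 days ago vs limit 180 → not met
2. complaints pending with the licensing board 6 > 4 → not met
3. guard registration renewal 34 days ago vs limit 30 → not met
4. client-site audit 792 days ago vs limit 730 → not met
5. state-licensed supervisors 0 < 4 → not met
6. condition 'provides executive protection' holds; background re-screening 34 days ago vs limit 30 → not met
7. condition 'uses patrol vehicles' holds; certified firearms instructors 2 < 3 → not met
8. general liability coverage $2,850,000 < $2,900,000 → not met
9. incident-reporting audit 284 days ago vs limit 270 → not met
10. firearms qualification 778 days ago vs limit 730 → not met
Not met: 10 of 10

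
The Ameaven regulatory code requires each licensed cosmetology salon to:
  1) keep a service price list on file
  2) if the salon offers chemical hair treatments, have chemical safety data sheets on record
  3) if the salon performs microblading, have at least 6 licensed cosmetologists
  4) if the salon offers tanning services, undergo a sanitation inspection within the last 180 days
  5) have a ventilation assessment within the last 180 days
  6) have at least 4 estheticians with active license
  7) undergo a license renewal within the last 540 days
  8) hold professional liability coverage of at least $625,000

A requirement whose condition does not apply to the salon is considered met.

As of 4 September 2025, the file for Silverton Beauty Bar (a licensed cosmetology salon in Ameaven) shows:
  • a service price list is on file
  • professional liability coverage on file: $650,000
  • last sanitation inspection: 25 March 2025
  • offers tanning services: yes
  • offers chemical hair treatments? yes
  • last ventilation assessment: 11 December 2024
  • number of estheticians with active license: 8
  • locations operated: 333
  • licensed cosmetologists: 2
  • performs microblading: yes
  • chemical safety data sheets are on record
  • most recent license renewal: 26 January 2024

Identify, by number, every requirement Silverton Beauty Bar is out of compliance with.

3, 5, 7

1. service price list present → met
2. condition 'offers chemical hair treatments' holds; chemical safety data sheets present → met
3. condition 'performs microblading' holds; licensed cosmetologists 2 < 6 → not met
4. condition 'offers tanning services' holds; sanitation inspection 163 days ago vs limit 180 → met
5. ventilation assessment 267 days ago vs limit 180 → not met
6. estheticians with active license 8 ≥ 4 → met
7. license renewal 587 days ago vs limit 540 → not met
8. professional liability coverage $650,000 ≥ $625,000 → met
Not met: 3, 5, 7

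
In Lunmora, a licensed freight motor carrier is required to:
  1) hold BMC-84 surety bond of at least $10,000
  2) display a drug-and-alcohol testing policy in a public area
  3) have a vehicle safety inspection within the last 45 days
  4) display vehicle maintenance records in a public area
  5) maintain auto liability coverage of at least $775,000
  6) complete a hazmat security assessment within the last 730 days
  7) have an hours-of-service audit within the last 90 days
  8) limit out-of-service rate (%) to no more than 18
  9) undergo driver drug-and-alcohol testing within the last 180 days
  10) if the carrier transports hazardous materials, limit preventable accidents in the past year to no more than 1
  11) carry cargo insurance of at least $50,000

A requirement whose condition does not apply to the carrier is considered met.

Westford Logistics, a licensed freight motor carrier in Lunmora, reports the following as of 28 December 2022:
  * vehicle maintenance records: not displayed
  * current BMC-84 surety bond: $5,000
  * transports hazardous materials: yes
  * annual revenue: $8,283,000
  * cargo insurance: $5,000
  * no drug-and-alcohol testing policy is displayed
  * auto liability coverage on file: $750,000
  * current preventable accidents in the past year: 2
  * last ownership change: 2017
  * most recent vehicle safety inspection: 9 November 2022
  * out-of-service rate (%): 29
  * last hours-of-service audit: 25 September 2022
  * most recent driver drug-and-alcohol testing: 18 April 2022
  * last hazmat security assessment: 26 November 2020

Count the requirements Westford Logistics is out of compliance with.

1. BMC-84 surety bond $5,000 < $10,000 → not met
2. drug-and-alcohol testing policy absent → not met
3. vehicle safety inspection 49 days ago vs limit 45 → not met
4. vehicle maintenance records absent → not met
5. auto liability coverage $750,000 < $775,000 → not met
6. hazmat security assessment 762 days ago vs limit 730 → not met
7. hours-of-service audit 94 days ago vs limit 90 → not met
8. out-of-service rate (%) 29 > 18 → not met
9. driver drug-and-alcohol testing 254 days ago vs limit 180 → not met
10. condition 'transports hazardous materials' holds; preventable accidents in the past year 2 > 1 → not met
11. cargo insurance $5,000 < $50,000 → not met
Not met: 11 of 11

11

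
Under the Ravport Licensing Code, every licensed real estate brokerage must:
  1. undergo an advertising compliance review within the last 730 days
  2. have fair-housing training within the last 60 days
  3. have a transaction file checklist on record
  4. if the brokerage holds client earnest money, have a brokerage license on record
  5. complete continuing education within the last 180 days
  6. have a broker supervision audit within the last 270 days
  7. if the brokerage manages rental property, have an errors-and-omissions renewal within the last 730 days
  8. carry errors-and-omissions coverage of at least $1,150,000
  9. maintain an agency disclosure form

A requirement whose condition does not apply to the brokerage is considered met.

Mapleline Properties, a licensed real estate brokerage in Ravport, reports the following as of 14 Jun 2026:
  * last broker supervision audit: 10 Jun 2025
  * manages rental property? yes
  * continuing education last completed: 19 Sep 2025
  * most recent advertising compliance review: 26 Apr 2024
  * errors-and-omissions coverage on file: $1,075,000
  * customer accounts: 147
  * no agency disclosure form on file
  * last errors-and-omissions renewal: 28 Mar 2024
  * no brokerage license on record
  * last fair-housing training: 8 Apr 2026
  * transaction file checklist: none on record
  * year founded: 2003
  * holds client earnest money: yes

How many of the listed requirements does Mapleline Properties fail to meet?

9

1. advertising compliance review 779 days ago vs limit 730 → not met
2. fair-housing training 67 days ago vs limit 60 → not met
3. transaction file checklist absent → not met
4. condition 'holds client earnest money' holds; brokerage license absent → not met
5. continuing education 268 days ago vs limit 180 → not met
6. broker supervision audit 369 days ago vs limit 270 → not met
7. condition 'manages rental property' holds; errors-and-omissions renewal 808 days ago vs limit 730 → not met
8. errors-and-omissions coverage $1,075,000 < $1,150,000 → not met
9. agency disclosure form absent → not met
Not met: 9 of 9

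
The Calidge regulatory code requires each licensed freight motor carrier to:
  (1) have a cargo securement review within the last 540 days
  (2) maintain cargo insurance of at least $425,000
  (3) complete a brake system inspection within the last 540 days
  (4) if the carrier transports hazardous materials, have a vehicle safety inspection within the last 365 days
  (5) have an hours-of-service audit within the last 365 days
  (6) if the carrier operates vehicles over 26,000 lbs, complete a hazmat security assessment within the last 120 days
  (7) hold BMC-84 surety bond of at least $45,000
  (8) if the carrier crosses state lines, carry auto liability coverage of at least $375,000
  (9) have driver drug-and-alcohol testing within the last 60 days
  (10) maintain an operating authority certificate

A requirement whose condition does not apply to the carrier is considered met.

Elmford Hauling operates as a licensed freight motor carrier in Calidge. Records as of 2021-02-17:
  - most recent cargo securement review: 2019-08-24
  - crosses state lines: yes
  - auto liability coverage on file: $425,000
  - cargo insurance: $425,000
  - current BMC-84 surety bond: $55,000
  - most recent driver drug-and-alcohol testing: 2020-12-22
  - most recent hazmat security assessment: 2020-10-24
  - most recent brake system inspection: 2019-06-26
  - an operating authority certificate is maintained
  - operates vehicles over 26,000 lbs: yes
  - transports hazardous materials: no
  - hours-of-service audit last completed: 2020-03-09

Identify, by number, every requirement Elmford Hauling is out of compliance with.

1, 3

1. cargo securement review 543 days ago vs limit 540 → not met
2. cargo insurance $425,000 ≥ $425,000 → met
3. brake system inspection 602 days ago vs limit 540 → not met
4. condition 'transports hazardous materials' does not hold → requirement n/a → met
5. hours-of-service audit 345 days ago vs limit 365 → met
6. condition 'operates vehicles over 26,000 lbs' holds; hazmat security assessment 116 days ago vs limit 120 → met
7. BMC-84 surety bond $55,000 ≥ $45,000 → met
8. condition 'crosses state lines' holds; auto liability coverage $425,000 ≥ $375,000 → met
9. driver drug-and-alcohol testing 57 days ago vs limit 60 → met
10. operating authority certificate present → met
Not met: 1, 3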